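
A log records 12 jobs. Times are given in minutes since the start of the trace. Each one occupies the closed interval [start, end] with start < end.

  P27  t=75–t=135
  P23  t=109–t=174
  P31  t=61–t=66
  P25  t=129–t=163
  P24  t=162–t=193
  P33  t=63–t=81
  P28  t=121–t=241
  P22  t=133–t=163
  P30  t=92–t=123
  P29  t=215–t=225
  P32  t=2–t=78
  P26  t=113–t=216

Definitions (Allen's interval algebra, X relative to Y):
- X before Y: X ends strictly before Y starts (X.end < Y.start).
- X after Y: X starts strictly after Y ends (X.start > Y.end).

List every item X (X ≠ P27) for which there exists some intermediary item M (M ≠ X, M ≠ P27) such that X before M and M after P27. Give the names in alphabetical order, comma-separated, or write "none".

Target P27 = [t=75, t=135].
Intermediaries M with M after P27: P24, P29.
Via P24 — items with X before P24: P30, P31, P32, P33.
Via P29 — items with X before P29: P22, P23, P24, P25, P30, P31, P32, P33.
Union: P22, P23, P24, P25, P30, P31, P32, P33.

P22, P23, P24, P25, P30, P31, P32, P33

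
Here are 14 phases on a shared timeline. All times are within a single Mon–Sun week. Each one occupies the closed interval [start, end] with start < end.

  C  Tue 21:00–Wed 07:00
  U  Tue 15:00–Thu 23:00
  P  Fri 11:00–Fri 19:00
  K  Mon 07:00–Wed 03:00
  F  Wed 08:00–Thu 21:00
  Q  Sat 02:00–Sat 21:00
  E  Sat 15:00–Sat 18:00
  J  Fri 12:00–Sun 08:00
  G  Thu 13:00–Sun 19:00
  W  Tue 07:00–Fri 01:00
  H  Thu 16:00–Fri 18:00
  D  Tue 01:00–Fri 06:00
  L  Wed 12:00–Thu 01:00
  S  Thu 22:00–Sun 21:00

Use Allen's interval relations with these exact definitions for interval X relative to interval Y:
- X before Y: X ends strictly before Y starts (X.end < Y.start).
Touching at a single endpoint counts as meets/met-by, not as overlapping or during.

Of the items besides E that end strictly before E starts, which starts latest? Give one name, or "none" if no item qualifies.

P

Target E = [Sat 15:00, Sat 18:00].
C [Tue 21:00, Wed 07:00] → before → candidate.
D [Tue 01:00, Fri 06:00] → before → candidate.
F [Wed 08:00, Thu 21:00] → before → candidate.
G [Thu 13:00, Sun 19:00] → contains → excluded.
H [Thu 16:00, Fri 18:00] → before → candidate.
J [Fri 12:00, Sun 08:00] → contains → excluded.
K [Mon 07:00, Wed 03:00] → before → candidate.
L [Wed 12:00, Thu 01:00] → before → candidate.
P [Fri 11:00, Fri 19:00] → before → candidate.
Q [Sat 02:00, Sat 21:00] → contains → excluded.
S [Thu 22:00, Sun 21:00] → contains → excluded.
U [Tue 15:00, Thu 23:00] → before → candidate.
W [Tue 07:00, Fri 01:00] → before → candidate.
Among candidates, latest start is Fri 11:00 → P.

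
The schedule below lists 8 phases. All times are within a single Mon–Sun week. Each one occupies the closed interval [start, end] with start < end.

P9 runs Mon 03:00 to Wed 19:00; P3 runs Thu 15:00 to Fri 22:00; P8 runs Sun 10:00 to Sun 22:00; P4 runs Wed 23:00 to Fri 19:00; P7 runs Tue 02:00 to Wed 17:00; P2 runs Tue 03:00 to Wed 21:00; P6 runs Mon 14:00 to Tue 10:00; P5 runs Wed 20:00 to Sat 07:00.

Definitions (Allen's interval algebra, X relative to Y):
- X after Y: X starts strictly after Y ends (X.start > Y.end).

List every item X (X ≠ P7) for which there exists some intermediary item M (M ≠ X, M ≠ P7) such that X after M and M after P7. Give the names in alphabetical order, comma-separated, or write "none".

P8

Target P7 = [Tue 02:00, Wed 17:00].
Intermediaries M with M after P7: P3, P4, P5, P8.
Via P3 — items with X after P3: P8.
Via P4 — items with X after P4: P8.
Via P5 — items with X after P5: P8.
Via P8 — items with X after P8: none.
Union: P8.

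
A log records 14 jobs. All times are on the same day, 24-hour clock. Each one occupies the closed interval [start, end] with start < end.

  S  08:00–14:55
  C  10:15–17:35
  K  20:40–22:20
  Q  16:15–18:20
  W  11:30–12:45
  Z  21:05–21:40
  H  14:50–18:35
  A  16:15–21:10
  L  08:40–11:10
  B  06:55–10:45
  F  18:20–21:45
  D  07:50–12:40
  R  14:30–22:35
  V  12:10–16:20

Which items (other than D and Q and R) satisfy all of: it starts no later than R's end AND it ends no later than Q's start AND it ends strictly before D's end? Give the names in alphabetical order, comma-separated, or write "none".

Conditions: its start is no later than R's end (X.start <= 22:35) AND its end is no later than Q's start (X.end <= 16:15) AND its end is strictly before D's end (X.end < 12:40).
A: start 16:15 <= 22:35? ✓; end 21:10 <= 16:15? ✗; end 21:10 < 12:40? ✗ → no.
B: start 06:55 <= 22:35? ✓; end 10:45 <= 16:15? ✓; end 10:45 < 12:40? ✓ → yes.
C: start 10:15 <= 22:35? ✓; end 17:35 <= 16:15? ✗; end 17:35 < 12:40? ✗ → no.
F: start 18:20 <= 22:35? ✓; end 21:45 <= 16:15? ✗; end 21:45 < 12:40? ✗ → no.
H: start 14:50 <= 22:35? ✓; end 18:35 <= 16:15? ✗; end 18:35 < 12:40? ✗ → no.
K: start 20:40 <= 22:35? ✓; end 22:20 <= 16:15? ✗; end 22:20 < 12:40? ✗ → no.
L: start 08:40 <= 22:35? ✓; end 11:10 <= 16:15? ✓; end 11:10 < 12:40? ✓ → yes.
S: start 08:00 <= 22:35? ✓; end 14:55 <= 16:15? ✓; end 14:55 < 12:40? ✗ → no.
V: start 12:10 <= 22:35? ✓; end 16:20 <= 16:15? ✗; end 16:20 < 12:40? ✗ → no.
W: start 11:30 <= 22:35? ✓; end 12:45 <= 16:15? ✓; end 12:45 < 12:40? ✗ → no.
Z: start 21:05 <= 22:35? ✓; end 21:40 <= 16:15? ✗; end 21:40 < 12:40? ✗ → no.
Result: B, L.

B, L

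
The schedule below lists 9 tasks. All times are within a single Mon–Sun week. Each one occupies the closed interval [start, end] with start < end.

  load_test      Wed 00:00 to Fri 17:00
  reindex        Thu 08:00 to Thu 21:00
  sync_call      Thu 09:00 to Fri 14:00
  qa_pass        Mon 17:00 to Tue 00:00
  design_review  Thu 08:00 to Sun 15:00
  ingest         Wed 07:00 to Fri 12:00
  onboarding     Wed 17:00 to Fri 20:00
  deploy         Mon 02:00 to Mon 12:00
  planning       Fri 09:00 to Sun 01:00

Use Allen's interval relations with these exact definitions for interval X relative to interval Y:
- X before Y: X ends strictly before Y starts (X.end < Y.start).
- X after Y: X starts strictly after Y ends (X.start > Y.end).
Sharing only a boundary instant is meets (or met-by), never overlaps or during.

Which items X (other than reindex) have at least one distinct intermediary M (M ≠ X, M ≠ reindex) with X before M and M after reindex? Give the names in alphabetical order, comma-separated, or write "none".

Target reindex = [Thu 08:00, Thu 21:00].
Intermediaries M with M after reindex: planning.
Via planning — items with X before planning: deploy, qa_pass.
Union: deploy, qa_pass.

deploy, qa_pass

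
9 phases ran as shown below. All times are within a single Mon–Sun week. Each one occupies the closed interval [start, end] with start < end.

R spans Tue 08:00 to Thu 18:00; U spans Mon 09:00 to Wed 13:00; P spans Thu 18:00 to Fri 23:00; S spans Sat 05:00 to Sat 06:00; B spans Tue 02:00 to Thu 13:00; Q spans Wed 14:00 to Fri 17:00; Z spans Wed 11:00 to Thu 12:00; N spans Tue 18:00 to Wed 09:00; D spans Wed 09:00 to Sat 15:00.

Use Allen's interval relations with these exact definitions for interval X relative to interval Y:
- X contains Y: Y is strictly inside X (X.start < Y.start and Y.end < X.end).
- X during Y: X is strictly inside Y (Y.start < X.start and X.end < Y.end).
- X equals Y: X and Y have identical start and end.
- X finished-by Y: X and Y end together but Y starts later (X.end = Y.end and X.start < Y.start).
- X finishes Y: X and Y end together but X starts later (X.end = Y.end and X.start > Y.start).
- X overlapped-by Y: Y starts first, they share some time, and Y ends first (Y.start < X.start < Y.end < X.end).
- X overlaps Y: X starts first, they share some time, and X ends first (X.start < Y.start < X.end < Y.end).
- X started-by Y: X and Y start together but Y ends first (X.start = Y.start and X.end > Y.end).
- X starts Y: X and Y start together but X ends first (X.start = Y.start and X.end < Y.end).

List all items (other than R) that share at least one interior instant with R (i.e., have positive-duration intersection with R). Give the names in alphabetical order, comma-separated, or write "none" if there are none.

B, D, N, Q, U, Z

Target R = [Tue 08:00, Thu 18:00].
B [Tue 02:00, Thu 13:00] → overlaps → yes.
D [Wed 09:00, Sat 15:00] → overlapped-by → yes.
N [Tue 18:00, Wed 09:00] → during → yes.
P [Thu 18:00, Fri 23:00] → met-by → no.
Q [Wed 14:00, Fri 17:00] → overlapped-by → yes.
S [Sat 05:00, Sat 06:00] → after → no.
U [Mon 09:00, Wed 13:00] → overlaps → yes.
Z [Wed 11:00, Thu 12:00] → during → yes.
Result: B, D, N, Q, U, Z.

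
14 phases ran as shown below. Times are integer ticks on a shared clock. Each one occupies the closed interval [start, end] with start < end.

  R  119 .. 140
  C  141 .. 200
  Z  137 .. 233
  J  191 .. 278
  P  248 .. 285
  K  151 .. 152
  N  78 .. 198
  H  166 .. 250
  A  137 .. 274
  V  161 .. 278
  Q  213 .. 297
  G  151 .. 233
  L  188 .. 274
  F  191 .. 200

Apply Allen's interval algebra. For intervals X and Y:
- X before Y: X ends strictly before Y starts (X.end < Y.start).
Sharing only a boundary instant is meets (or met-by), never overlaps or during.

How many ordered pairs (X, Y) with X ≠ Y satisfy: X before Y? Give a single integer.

Checking all 182 ordered pairs for relation 'before'; matching pairs in alphabetical order:
(C, P): C before P ✓
(C, Q): C before Q ✓
(F, P): F before P ✓
(F, Q): F before Q ✓
(G, P): G before P ✓
(K, F): K before F ✓
(K, H): K before H ✓
(K, J): K before J ✓
(K, L): K before L ✓
(K, P): K before P ✓
(K, Q): K before Q ✓
(K, V): K before V ✓
(N, P): N before P ✓
(N, Q): N before Q ✓
(R, C): R before C ✓
(R, F): R before F ✓
(R, G): R before G ✓
(R, H): R before H ✓
(R, J): R before J ✓
(R, K): R before K ✓
(R, L): R before L ✓
(R, P): R before P ✓
(R, Q): R before Q ✓
(R, V): R before V ✓
... plus 1 further pairs not listed.
Count: 25.

25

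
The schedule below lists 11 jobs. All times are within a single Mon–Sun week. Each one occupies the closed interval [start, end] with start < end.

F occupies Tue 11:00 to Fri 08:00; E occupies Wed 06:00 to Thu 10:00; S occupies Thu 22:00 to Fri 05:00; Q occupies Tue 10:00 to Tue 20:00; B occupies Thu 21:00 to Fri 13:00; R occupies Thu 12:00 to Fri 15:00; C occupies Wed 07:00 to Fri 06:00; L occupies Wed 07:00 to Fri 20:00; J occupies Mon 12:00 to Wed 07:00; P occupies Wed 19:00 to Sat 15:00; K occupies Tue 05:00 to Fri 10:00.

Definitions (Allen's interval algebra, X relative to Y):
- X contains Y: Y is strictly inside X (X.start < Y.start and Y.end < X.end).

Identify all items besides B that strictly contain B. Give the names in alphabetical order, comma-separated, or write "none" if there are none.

L, P, R

Target B = [Thu 21:00, Fri 13:00].
C [Wed 07:00, Fri 06:00] → overlaps → no.
E [Wed 06:00, Thu 10:00] → before → no.
F [Tue 11:00, Fri 08:00] → overlaps → no.
J [Mon 12:00, Wed 07:00] → before → no.
K [Tue 05:00, Fri 10:00] → overlaps → no.
L [Wed 07:00, Fri 20:00] → contains → yes.
P [Wed 19:00, Sat 15:00] → contains → yes.
Q [Tue 10:00, Tue 20:00] → before → no.
R [Thu 12:00, Fri 15:00] → contains → yes.
S [Thu 22:00, Fri 05:00] → during → no.
Result: L, P, R.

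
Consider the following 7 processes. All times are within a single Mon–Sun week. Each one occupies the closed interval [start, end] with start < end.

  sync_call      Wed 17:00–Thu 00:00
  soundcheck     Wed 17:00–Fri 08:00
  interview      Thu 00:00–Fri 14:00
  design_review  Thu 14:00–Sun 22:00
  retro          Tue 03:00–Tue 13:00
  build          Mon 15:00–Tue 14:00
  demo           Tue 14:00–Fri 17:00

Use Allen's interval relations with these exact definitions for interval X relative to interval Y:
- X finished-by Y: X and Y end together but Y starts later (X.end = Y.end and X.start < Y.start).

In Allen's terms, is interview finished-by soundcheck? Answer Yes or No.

No

interview = [Thu 00:00, Fri 14:00], soundcheck = [Wed 17:00, Fri 08:00].
Actual relation of interview to soundcheck: overlapped-by.
Asked whether 'finished-by' holds → No.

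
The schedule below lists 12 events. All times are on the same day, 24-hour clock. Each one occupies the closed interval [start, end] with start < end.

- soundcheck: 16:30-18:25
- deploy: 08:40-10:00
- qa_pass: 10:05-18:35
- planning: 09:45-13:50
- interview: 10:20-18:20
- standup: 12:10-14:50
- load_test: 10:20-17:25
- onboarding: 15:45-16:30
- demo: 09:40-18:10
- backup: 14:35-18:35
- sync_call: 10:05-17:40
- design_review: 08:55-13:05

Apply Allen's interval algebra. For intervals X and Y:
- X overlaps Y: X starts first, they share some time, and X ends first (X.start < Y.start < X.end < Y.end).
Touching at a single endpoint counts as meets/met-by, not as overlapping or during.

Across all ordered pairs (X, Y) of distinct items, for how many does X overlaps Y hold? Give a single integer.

27

Checking all 132 ordered pairs for relation 'overlaps'; matching pairs in alphabetical order:
(demo, backup): demo overlaps backup ✓
(demo, interview): demo overlaps interview ✓
(demo, qa_pass): demo overlaps qa_pass ✓
(demo, soundcheck): demo overlaps soundcheck ✓
(deploy, demo): deploy overlaps demo ✓
(deploy, design_review): deploy overlaps design_review ✓
(deploy, planning): deploy overlaps planning ✓
(design_review, demo): design_review overlaps demo ✓
(design_review, interview): design_review overlaps interview ✓
(design_review, load_test): design_review overlaps load_test ✓
(design_review, planning): design_review overlaps planning ✓
(design_review, qa_pass): design_review overlaps qa_pass ✓
(design_review, standup): design_review overlaps standup ✓
(design_review, sync_call): design_review overlaps sync_call ✓
(interview, backup): interview overlaps backup ✓
(interview, soundcheck): interview overlaps soundcheck ✓
(load_test, backup): load_test overlaps backup ✓
(load_test, soundcheck): load_test overlaps soundcheck ✓
(planning, interview): planning overlaps interview ✓
(planning, load_test): planning overlaps load_test ✓
(planning, qa_pass): planning overlaps qa_pass ✓
(planning, standup): planning overlaps standup ✓
(planning, sync_call): planning overlaps sync_call ✓
(standup, backup): standup overlaps backup ✓
... plus 3 further pairs not listed.
Count: 27.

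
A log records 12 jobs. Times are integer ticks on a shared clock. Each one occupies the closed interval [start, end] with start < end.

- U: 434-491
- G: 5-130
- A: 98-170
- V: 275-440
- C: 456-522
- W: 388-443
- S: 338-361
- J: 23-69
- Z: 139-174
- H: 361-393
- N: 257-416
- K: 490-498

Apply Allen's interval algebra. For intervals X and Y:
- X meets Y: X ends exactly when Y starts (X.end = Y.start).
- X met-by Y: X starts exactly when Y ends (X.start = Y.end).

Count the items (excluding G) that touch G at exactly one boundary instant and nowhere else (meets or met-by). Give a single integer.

0

Target G = [5, 130].
A [98, 170] → overlapped-by → no.
C [456, 522] → after → no.
H [361, 393] → after → no.
J [23, 69] → during → no.
K [490, 498] → after → no.
N [257, 416] → after → no.
S [338, 361] → after → no.
U [434, 491] → after → no.
V [275, 440] → after → no.
W [388, 443] → after → no.
Z [139, 174] → after → no.
Total: 0.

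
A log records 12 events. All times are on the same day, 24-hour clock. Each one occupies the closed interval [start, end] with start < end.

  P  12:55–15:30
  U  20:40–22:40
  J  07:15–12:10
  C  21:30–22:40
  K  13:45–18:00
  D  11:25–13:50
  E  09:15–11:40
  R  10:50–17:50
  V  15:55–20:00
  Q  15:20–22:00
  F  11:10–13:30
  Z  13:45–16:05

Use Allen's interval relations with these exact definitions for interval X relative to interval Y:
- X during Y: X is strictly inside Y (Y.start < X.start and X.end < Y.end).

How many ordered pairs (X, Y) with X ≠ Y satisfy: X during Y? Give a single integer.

Checking all 132 ordered pairs for relation 'during'; matching pairs in alphabetical order:
(D, R): D during R ✓
(E, J): E during J ✓
(F, R): F during R ✓
(P, R): P during R ✓
(V, Q): V during Q ✓
(Z, R): Z during R ✓
Count: 6.

6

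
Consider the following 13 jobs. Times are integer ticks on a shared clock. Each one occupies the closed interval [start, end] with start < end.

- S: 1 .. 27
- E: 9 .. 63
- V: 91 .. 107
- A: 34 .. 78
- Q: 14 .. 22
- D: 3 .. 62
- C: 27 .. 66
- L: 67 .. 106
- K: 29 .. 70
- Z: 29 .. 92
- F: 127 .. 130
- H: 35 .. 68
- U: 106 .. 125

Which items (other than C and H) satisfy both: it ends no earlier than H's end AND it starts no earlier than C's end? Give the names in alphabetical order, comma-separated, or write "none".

F, L, U, V

Conditions: its end is no earlier than H's end (X.end >= 68) AND its start is no earlier than C's end (X.start >= 66).
A: end 78 >= 68? ✓; start 34 >= 66? ✗ → no.
D: end 62 >= 68? ✗; start 3 >= 66? ✗ → no.
E: end 63 >= 68? ✗; start 9 >= 66? ✗ → no.
F: end 130 >= 68? ✓; start 127 >= 66? ✓ → yes.
K: end 70 >= 68? ✓; start 29 >= 66? ✗ → no.
L: end 106 >= 68? ✓; start 67 >= 66? ✓ → yes.
Q: end 22 >= 68? ✗; start 14 >= 66? ✗ → no.
S: end 27 >= 68? ✗; start 1 >= 66? ✗ → no.
U: end 125 >= 68? ✓; start 106 >= 66? ✓ → yes.
V: end 107 >= 68? ✓; start 91 >= 66? ✓ → yes.
Z: end 92 >= 68? ✓; start 29 >= 66? ✗ → no.
Result: F, L, U, V.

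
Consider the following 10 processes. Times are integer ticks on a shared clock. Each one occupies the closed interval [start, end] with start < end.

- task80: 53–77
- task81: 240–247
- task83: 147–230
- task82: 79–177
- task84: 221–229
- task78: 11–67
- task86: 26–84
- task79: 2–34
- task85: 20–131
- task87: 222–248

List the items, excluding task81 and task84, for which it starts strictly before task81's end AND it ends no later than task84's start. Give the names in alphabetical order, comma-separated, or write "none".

Conditions: its start is strictly before task81's end (X.start < 247) AND its end is no later than task84's start (X.end <= 221).
task78: start 11 < 247? ✓; end 67 <= 221? ✓ → yes.
task79: start 2 < 247? ✓; end 34 <= 221? ✓ → yes.
task80: start 53 < 247? ✓; end 77 <= 221? ✓ → yes.
task82: start 79 < 247? ✓; end 177 <= 221? ✓ → yes.
task83: start 147 < 247? ✓; end 230 <= 221? ✗ → no.
task85: start 20 < 247? ✓; end 131 <= 221? ✓ → yes.
task86: start 26 < 247? ✓; end 84 <= 221? ✓ → yes.
task87: start 222 < 247? ✓; end 248 <= 221? ✗ → no.
Result: task78, task79, task80, task82, task85, task86.

task78, task79, task80, task82, task85, task86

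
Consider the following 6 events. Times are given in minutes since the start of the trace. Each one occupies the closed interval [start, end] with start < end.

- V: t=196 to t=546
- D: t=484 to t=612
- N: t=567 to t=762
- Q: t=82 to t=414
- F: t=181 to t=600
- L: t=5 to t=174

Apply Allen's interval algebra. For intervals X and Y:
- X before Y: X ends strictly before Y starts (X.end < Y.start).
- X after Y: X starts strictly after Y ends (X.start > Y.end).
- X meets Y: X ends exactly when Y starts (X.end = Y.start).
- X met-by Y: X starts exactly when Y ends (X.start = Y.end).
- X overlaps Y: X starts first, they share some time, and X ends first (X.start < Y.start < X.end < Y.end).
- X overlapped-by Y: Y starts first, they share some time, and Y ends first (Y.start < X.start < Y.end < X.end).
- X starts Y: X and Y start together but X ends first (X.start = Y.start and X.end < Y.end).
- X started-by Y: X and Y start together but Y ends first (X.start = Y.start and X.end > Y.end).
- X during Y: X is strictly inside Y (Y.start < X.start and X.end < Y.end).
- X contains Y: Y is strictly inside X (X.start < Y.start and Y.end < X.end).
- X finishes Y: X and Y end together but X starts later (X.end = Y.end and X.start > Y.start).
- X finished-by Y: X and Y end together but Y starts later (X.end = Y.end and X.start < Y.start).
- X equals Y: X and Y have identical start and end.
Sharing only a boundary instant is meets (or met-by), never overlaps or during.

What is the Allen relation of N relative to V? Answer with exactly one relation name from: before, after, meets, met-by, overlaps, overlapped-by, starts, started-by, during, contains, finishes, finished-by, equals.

after

N = [t=567, t=762]; V = [t=196, t=546].
Compare endpoints: N.start > V.start, N.start > V.end, N.end > V.start, N.end > V.end.
That pattern is 'after'.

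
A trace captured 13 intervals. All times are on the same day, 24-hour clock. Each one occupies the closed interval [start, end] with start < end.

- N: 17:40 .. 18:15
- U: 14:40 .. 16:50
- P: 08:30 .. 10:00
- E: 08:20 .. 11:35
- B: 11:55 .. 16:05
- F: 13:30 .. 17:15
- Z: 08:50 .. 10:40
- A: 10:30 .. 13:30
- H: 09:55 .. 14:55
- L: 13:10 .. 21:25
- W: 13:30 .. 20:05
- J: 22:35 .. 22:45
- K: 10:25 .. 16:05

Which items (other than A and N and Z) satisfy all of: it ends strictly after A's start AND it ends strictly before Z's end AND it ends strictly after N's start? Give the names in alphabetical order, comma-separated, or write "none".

Conditions: its end is strictly after A's start (X.end > 10:30) AND its end is strictly before Z's end (X.end < 10:40) AND its end is strictly after N's start (X.end > 17:40).
B: end 16:05 > 10:30? ✓; end 16:05 < 10:40? ✗; end 16:05 > 17:40? ✗ → no.
E: end 11:35 > 10:30? ✓; end 11:35 < 10:40? ✗; end 11:35 > 17:40? ✗ → no.
F: end 17:15 > 10:30? ✓; end 17:15 < 10:40? ✗; end 17:15 > 17:40? ✗ → no.
H: end 14:55 > 10:30? ✓; end 14:55 < 10:40? ✗; end 14:55 > 17:40? ✗ → no.
J: end 22:45 > 10:30? ✓; end 22:45 < 10:40? ✗; end 22:45 > 17:40? ✓ → no.
K: end 16:05 > 10:30? ✓; end 16:05 < 10:40? ✗; end 16:05 > 17:40? ✗ → no.
L: end 21:25 > 10:30? ✓; end 21:25 < 10:40? ✗; end 21:25 > 17:40? ✓ → no.
P: end 10:00 > 10:30? ✗; end 10:00 < 10:40? ✓; end 10:00 > 17:40? ✗ → no.
U: end 16:50 > 10:30? ✓; end 16:50 < 10:40? ✗; end 16:50 > 17:40? ✗ → no.
W: end 20:05 > 10:30? ✓; end 20:05 < 10:40? ✗; end 20:05 > 17:40? ✓ → no.
Result: none.

none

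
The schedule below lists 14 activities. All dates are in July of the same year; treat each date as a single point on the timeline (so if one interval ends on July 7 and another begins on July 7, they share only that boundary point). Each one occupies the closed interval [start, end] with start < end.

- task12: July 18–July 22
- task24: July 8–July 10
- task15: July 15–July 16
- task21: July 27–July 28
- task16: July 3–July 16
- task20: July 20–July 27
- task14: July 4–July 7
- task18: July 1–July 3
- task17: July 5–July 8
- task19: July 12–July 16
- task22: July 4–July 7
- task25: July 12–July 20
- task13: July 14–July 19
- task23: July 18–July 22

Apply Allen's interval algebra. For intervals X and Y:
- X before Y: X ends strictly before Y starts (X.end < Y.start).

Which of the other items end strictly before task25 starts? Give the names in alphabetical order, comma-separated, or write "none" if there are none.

task14, task17, task18, task22, task24

Target task25 = [July 12, July 20].
task12 [July 18, July 22] → overlapped-by → no.
task13 [July 14, July 19] → during → no.
task14 [July 4, July 7] → before → yes.
task15 [July 15, July 16] → during → no.
task16 [July 3, July 16] → overlaps → no.
task17 [July 5, July 8] → before → yes.
task18 [July 1, July 3] → before → yes.
task19 [July 12, July 16] → starts → no.
task20 [July 20, July 27] → met-by → no.
task21 [July 27, July 28] → after → no.
task22 [July 4, July 7] → before → yes.
task23 [July 18, July 22] → overlapped-by → no.
task24 [July 8, July 10] → before → yes.
Result: task14, task17, task18, task22, task24.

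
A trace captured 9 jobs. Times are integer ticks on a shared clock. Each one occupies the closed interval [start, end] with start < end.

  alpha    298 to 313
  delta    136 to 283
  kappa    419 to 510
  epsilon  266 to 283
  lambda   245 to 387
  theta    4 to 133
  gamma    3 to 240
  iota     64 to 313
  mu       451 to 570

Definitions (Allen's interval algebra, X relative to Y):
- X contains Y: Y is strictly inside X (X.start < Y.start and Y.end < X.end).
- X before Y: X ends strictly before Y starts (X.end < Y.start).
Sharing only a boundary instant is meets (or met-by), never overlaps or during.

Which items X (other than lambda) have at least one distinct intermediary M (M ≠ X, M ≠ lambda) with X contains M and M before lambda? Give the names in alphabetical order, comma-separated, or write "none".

Target lambda = [245, 387].
Intermediaries M with M before lambda: gamma, theta.
Via gamma — items with X contains gamma: none.
Via theta — items with X contains theta: gamma.
Union: gamma.

gamma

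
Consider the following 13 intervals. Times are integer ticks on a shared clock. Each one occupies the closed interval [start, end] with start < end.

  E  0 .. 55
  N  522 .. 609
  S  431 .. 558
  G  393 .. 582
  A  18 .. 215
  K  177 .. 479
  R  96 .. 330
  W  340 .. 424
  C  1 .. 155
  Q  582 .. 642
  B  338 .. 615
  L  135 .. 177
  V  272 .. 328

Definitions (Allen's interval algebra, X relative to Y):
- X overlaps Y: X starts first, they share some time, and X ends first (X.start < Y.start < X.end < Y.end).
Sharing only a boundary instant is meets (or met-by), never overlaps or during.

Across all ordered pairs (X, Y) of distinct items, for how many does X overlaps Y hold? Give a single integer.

Checking all 156 ordered pairs for relation 'overlaps'; matching pairs in alphabetical order:
(A, K): A overlaps K ✓
(A, R): A overlaps R ✓
(B, Q): B overlaps Q ✓
(C, A): C overlaps A ✓
(C, L): C overlaps L ✓
(C, R): C overlaps R ✓
(E, A): E overlaps A ✓
(E, C): E overlaps C ✓
(G, N): G overlaps N ✓
(K, B): K overlaps B ✓
(K, G): K overlaps G ✓
(K, S): K overlaps S ✓
(N, Q): N overlaps Q ✓
(R, K): R overlaps K ✓
(S, N): S overlaps N ✓
(W, G): W overlaps G ✓
Count: 16.

16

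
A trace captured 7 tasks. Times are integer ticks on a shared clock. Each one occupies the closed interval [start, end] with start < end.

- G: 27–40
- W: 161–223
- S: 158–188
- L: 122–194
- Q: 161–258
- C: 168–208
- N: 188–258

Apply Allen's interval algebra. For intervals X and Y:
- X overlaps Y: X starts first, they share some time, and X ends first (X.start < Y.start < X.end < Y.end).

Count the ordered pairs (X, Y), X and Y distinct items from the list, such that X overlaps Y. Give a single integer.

Checking all 42 ordered pairs for relation 'overlaps'; matching pairs in alphabetical order:
(C, N): C overlaps N ✓
(L, C): L overlaps C ✓
(L, N): L overlaps N ✓
(L, Q): L overlaps Q ✓
(L, W): L overlaps W ✓
(S, C): S overlaps C ✓
(S, Q): S overlaps Q ✓
(S, W): S overlaps W ✓
(W, N): W overlaps N ✓
Count: 9.

9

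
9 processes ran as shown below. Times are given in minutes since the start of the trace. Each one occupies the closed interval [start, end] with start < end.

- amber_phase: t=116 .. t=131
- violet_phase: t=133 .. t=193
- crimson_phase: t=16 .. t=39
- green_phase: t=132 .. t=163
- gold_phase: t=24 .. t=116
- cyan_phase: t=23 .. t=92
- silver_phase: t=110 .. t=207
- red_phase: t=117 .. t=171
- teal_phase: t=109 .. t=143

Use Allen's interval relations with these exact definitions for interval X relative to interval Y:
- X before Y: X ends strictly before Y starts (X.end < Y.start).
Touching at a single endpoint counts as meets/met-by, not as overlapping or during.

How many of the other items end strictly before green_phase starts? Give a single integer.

4

Target green_phase = [t=132, t=163].
amber_phase [t=116, t=131] → before → counts.
crimson_phase [t=16, t=39] → before → counts.
cyan_phase [t=23, t=92] → before → counts.
gold_phase [t=24, t=116] → before → counts.
red_phase [t=117, t=171] → contains → no.
silver_phase [t=110, t=207] → contains → no.
teal_phase [t=109, t=143] → overlaps → no.
violet_phase [t=133, t=193] → overlapped-by → no.
Total: 4.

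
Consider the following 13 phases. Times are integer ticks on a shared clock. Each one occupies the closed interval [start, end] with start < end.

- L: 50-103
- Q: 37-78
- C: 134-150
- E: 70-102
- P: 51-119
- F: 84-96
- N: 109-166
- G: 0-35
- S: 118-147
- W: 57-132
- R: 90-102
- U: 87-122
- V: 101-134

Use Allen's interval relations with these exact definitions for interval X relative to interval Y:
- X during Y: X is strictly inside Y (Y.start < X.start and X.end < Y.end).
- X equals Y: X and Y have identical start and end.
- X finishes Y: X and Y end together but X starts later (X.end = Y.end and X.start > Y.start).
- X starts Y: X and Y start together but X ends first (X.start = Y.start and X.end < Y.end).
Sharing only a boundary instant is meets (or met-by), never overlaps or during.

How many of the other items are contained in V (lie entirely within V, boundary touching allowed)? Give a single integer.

Target V = [101, 134].
C [134, 150] → met-by → no.
E [70, 102] → overlaps → no.
F [84, 96] → before → no.
G [0, 35] → before → no.
L [50, 103] → overlaps → no.
N [109, 166] → overlapped-by → no.
P [51, 119] → overlaps → no.
Q [37, 78] → before → no.
R [90, 102] → overlaps → no.
S [118, 147] → overlapped-by → no.
U [87, 122] → overlaps → no.
W [57, 132] → overlaps → no.
Total: 0.

0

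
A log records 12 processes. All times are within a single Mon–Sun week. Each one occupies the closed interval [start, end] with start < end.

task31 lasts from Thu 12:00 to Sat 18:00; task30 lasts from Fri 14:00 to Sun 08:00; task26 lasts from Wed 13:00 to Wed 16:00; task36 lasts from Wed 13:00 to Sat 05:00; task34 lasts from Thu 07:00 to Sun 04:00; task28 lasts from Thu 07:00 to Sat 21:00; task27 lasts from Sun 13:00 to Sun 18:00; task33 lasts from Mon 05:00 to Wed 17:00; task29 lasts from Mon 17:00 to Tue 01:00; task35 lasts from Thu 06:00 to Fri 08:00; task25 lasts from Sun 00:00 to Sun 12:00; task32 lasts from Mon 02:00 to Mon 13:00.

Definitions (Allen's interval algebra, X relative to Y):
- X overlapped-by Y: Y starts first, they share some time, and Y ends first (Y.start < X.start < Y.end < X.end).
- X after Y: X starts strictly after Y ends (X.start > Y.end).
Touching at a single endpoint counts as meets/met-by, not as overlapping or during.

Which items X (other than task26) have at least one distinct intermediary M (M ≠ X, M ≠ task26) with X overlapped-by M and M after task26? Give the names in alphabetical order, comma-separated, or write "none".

Target task26 = [Wed 13:00, Wed 16:00].
Intermediaries M with M after task26: task25, task27, task28, task30, task31, task34, task35.
Via task25 — items with X overlapped-by task25: none.
Via task27 — items with X overlapped-by task27: none.
Via task28 — items with X overlapped-by task28: task30.
Via task30 — items with X overlapped-by task30: task25.
Via task31 — items with X overlapped-by task31: task30.
Via task34 — items with X overlapped-by task34: task25, task30.
Via task35 — items with X overlapped-by task35: task28, task31, task34.
Union: task25, task28, task30, task31, task34.

task25, task28, task30, task31, task34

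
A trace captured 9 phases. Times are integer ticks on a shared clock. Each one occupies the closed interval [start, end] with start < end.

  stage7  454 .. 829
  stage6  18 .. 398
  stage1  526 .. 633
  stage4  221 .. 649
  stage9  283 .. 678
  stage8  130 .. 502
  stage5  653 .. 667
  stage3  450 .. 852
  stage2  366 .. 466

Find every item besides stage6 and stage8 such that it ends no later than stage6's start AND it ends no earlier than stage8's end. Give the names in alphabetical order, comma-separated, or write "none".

Conditions: its end is no later than stage6's start (X.end <= 18) AND its end is no earlier than stage8's end (X.end >= 502).
stage1: end 633 <= 18? ✗; end 633 >= 502? ✓ → no.
stage2: end 466 <= 18? ✗; end 466 >= 502? ✗ → no.
stage3: end 852 <= 18? ✗; end 852 >= 502? ✓ → no.
stage4: end 649 <= 18? ✗; end 649 >= 502? ✓ → no.
stage5: end 667 <= 18? ✗; end 667 >= 502? ✓ → no.
stage7: end 829 <= 18? ✗; end 829 >= 502? ✓ → no.
stage9: end 678 <= 18? ✗; end 678 >= 502? ✓ → no.
Result: none.

none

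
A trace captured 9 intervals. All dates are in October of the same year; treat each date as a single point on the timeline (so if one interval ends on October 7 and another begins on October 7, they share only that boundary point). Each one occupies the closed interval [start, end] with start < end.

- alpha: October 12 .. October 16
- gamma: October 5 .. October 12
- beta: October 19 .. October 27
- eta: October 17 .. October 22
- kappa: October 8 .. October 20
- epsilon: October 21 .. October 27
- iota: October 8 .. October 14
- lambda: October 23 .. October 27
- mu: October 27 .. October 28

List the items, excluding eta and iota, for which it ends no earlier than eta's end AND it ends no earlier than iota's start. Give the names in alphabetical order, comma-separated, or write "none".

beta, epsilon, lambda, mu

Conditions: its end is no earlier than eta's end (X.end >= October 22) AND its end is no earlier than iota's start (X.end >= October 8).
alpha: end October 16 >= October 22? ✗; end October 16 >= October 8? ✓ → no.
beta: end October 27 >= October 22? ✓; end October 27 >= October 8? ✓ → yes.
epsilon: end October 27 >= October 22? ✓; end October 27 >= October 8? ✓ → yes.
gamma: end October 12 >= October 22? ✗; end October 12 >= October 8? ✓ → no.
kappa: end October 20 >= October 22? ✗; end October 20 >= October 8? ✓ → no.
lambda: end October 27 >= October 22? ✓; end October 27 >= October 8? ✓ → yes.
mu: end October 28 >= October 22? ✓; end October 28 >= October 8? ✓ → yes.
Result: beta, epsilon, lambda, mu.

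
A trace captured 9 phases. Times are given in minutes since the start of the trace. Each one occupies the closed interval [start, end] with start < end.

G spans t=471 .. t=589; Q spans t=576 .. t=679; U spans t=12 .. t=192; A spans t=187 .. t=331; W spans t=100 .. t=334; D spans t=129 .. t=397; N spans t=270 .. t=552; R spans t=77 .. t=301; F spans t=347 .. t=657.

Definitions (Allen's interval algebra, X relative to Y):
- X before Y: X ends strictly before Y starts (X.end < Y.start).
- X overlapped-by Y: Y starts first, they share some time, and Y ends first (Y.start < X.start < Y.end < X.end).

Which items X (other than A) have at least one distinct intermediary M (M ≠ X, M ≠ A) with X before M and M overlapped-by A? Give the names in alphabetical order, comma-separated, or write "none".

U

Target A = [t=187, t=331].
Intermediaries M with M overlapped-by A: N.
Via N — items with X before N: U.
Union: U.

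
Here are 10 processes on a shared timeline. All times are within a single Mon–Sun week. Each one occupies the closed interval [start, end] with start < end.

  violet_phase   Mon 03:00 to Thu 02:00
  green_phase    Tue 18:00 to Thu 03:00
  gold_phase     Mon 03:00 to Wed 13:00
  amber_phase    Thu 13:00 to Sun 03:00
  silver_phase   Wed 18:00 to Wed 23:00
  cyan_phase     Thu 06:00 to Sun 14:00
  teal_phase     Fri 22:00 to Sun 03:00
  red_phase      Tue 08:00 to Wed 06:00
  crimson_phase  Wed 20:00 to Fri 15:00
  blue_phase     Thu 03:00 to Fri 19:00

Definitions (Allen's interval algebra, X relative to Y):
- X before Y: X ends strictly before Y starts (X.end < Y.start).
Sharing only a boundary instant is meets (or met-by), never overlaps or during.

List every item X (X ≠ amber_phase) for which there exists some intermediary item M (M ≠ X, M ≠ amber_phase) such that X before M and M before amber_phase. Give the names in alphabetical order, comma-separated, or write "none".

gold_phase, red_phase

Target amber_phase = [Thu 13:00, Sun 03:00].
Intermediaries M with M before amber_phase: gold_phase, green_phase, red_phase, silver_phase, violet_phase.
Via gold_phase — items with X before gold_phase: none.
Via green_phase — items with X before green_phase: none.
Via red_phase — items with X before red_phase: none.
Via silver_phase — items with X before silver_phase: gold_phase, red_phase.
Via violet_phase — items with X before violet_phase: none.
Union: gold_phase, red_phase.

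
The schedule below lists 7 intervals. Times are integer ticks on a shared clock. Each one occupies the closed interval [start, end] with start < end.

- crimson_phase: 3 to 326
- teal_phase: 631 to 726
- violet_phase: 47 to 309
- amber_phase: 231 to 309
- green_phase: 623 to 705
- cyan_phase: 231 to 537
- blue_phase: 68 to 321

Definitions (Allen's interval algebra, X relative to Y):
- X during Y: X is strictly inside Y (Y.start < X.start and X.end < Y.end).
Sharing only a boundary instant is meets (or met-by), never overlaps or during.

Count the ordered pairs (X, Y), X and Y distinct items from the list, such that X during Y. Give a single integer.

Checking all 42 ordered pairs for relation 'during'; matching pairs in alphabetical order:
(amber_phase, blue_phase): amber_phase during blue_phase ✓
(amber_phase, crimson_phase): amber_phase during crimson_phase ✓
(blue_phase, crimson_phase): blue_phase during crimson_phase ✓
(violet_phase, crimson_phase): violet_phase during crimson_phase ✓
Count: 4.

4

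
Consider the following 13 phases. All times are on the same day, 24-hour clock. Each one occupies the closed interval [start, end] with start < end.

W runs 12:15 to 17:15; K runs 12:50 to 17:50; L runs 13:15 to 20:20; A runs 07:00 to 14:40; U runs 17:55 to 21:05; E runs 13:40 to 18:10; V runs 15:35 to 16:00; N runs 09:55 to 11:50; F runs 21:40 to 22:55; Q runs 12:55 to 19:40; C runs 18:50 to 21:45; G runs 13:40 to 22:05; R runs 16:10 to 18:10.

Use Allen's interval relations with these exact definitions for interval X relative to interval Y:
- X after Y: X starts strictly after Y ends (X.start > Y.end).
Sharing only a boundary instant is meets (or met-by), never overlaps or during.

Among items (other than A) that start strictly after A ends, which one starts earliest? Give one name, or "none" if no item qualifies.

V

Target A = [07:00, 14:40].
C [18:50, 21:45] → after → candidate.
E [13:40, 18:10] → overlapped-by → excluded.
F [21:40, 22:55] → after → candidate.
G [13:40, 22:05] → overlapped-by → excluded.
K [12:50, 17:50] → overlapped-by → excluded.
L [13:15, 20:20] → overlapped-by → excluded.
N [09:55, 11:50] → during → excluded.
Q [12:55, 19:40] → overlapped-by → excluded.
R [16:10, 18:10] → after → candidate.
U [17:55, 21:05] → after → candidate.
V [15:35, 16:00] → after → candidate.
W [12:15, 17:15] → overlapped-by → excluded.
Among candidates, earliest start is 15:35 → V.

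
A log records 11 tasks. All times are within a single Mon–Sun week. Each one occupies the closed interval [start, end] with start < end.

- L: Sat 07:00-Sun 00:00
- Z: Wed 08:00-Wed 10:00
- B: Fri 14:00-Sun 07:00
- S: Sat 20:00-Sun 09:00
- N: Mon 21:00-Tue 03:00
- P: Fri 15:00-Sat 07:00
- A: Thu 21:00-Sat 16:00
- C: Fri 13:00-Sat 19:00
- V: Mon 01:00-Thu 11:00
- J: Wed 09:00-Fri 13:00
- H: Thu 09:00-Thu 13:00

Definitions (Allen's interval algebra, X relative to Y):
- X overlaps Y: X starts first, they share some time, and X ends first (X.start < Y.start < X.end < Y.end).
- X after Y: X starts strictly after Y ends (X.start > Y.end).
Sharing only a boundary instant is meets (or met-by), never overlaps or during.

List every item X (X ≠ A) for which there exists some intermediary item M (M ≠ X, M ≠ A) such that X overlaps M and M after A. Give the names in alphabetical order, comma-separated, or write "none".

B, L

Target A = [Thu 21:00, Sat 16:00].
Intermediaries M with M after A: S.
Via S — items with X overlaps S: B, L.
Union: B, L.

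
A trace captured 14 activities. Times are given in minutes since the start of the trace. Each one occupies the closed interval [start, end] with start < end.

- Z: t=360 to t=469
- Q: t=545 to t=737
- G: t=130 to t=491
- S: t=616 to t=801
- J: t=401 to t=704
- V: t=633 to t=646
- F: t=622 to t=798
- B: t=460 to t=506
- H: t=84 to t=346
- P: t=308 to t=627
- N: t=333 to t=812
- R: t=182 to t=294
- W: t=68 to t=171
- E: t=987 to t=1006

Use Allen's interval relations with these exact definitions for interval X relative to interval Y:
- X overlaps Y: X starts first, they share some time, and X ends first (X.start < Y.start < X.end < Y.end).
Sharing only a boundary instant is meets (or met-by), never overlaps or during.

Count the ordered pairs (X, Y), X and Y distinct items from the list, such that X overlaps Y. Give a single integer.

21

Checking all 182 ordered pairs for relation 'overlaps'; matching pairs in alphabetical order:
(G, B): G overlaps B ✓
(G, J): G overlaps J ✓
(G, N): G overlaps N ✓
(G, P): G overlaps P ✓
(H, G): H overlaps G ✓
(H, N): H overlaps N ✓
(H, P): H overlaps P ✓
(J, F): J overlaps F ✓
(J, Q): J overlaps Q ✓
(J, S): J overlaps S ✓
(P, F): P overlaps F ✓
(P, J): P overlaps J ✓
(P, N): P overlaps N ✓
(P, Q): P overlaps Q ✓
(P, S): P overlaps S ✓
(Q, F): Q overlaps F ✓
(Q, S): Q overlaps S ✓
(W, G): W overlaps G ✓
(W, H): W overlaps H ✓
(Z, B): Z overlaps B ✓
(Z, J): Z overlaps J ✓
Count: 21.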